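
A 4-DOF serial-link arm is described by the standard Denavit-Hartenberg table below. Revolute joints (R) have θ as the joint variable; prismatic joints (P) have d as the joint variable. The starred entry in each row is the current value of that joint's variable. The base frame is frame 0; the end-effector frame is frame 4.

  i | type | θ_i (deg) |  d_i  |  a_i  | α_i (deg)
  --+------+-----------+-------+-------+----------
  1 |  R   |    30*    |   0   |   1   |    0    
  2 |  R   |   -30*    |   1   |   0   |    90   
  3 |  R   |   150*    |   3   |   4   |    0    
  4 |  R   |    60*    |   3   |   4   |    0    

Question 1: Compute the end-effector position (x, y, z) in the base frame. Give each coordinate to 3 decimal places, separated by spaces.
after link 1: o_1 = (0.8660, 0.5000, 0.0000)
after link 2: o_2 = (0.8660, 0.5000, 1.0000)
after link 3: o_3 = (-2.5981, -2.5000, 3.0000)
after link 4: o_4 = (-6.0622, -5.5000, 1.0000)

-6.062 -5.500 1.000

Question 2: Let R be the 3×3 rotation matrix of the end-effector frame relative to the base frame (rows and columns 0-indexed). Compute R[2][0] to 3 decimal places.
-0.500

End-effector x-axis (col 0 of R) = (-0.8660,-0.0000,-0.5000)
R[2][0] = -0.5000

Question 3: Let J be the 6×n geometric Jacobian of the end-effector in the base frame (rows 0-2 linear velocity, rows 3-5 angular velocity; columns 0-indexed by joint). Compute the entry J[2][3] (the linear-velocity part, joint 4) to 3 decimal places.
axis z_3 = (0.0000,-1.0000,0.0000); lever o_n−o_3 = (-3.4641,-3.0000,-2.0000)
cross product → J_v[:, 3] = (2.0000,-0.0000,-3.4641)
J_ω[:, 3] = z_3
entry J[2][3] = -3.4641

-3.464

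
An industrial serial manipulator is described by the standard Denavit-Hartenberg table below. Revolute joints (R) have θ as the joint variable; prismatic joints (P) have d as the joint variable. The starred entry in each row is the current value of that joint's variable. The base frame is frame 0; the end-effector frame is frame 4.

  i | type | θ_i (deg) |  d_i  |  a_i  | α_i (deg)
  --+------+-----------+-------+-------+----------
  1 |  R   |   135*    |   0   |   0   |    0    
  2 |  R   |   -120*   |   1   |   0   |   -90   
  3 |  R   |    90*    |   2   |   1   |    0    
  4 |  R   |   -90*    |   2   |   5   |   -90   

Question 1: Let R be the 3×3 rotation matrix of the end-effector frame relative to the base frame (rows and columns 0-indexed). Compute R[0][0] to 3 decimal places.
End-effector x-axis (col 0 of R) = (0.9659,0.2588,0.0000)
R[0][0] = 0.9659

0.966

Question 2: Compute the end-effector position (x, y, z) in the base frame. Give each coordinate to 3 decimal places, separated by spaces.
after link 1: o_1 = (0.0000, 0.0000, 0.0000)
after link 2: o_2 = (0.0000, 0.0000, 1.0000)
after link 3: o_3 = (-0.5176, 1.9319, 0.0000)
after link 4: o_4 = (3.7944, 5.1578, 0.0000)

3.794 5.158 0.000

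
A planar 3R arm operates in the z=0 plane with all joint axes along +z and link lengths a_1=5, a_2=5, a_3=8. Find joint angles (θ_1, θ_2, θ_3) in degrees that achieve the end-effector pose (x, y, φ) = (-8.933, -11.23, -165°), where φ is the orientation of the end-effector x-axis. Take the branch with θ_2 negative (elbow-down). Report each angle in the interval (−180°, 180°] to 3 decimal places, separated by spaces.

wrist centre = target − a_3·(cos φ, sin φ) = (-1.2056, -9.1594)
cos θ_2 = (85.3489−5²−5²)/(2·5·5) = 0.7070; θ_2 = -45.0104° (elbow-down)
β = atan2(-9.1594,-1.2056) = -97.4983°; ψ = atan2(-3.5362,8.5349) = -22.5052°
θ_1 = β − ψ = -74.9931°
θ_3 = φ − θ_1 − θ_2 = -44.9965° (wrapped to (-180°,180°])

-74.993 -45.010 -44.996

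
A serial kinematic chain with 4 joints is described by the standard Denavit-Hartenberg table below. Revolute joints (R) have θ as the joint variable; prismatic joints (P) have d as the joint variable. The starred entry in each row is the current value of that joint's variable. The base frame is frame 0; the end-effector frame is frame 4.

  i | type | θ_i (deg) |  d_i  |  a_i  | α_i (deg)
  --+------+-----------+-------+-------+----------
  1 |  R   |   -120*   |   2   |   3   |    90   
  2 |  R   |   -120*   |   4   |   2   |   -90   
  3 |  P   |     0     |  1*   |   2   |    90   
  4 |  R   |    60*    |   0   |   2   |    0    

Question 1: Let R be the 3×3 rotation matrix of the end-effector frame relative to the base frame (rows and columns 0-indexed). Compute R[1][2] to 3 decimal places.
End-effector z-axis (col 2 of R) = (-0.8660,0.5000,0.0000)
R[1][2] = 0.5000

0.500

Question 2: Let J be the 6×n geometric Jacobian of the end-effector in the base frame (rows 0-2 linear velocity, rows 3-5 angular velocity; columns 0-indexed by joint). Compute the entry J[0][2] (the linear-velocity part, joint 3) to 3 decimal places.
-0.433

prismatic axis z_2 = (-0.4330,-0.7500,-0.5000)
J_v[:, 2] = z_2; J_ω[:, 2] = (0,0,0)
entry J[0][2] = -0.4330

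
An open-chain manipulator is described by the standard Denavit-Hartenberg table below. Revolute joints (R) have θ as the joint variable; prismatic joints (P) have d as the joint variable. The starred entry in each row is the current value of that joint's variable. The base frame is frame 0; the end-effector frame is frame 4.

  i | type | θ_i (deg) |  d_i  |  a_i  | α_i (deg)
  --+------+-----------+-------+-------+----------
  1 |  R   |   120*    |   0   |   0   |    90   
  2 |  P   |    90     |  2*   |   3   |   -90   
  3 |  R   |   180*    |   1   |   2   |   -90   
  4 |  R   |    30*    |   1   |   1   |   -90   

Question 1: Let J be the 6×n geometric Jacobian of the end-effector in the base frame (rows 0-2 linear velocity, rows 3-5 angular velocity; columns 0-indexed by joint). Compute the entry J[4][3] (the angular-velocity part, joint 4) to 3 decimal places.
0.500

axis z_3 = (0.8660,0.5000,-0.0000); lever o_n−o_3 = (0.6160,0.9330,-0.8660)
cross product → J_v[:, 3] = (-0.4330,0.7500,0.5000)
J_ω[:, 3] = z_3
entry J[4][3] = 0.5000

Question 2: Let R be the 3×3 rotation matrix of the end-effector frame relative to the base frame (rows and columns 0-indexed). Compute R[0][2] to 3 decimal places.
-0.433

End-effector z-axis (col 2 of R) = (-0.4330,0.7500,0.5000)
R[0][2] = -0.4330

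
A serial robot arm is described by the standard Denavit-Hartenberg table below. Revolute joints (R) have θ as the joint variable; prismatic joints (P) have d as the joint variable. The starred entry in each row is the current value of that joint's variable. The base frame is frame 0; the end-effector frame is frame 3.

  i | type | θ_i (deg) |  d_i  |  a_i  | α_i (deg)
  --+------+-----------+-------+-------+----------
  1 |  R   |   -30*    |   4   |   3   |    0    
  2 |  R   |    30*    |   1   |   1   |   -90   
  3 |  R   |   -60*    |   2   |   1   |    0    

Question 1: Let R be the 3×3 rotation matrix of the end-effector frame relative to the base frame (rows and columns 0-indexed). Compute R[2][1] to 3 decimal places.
End-effector y-axis (col 1 of R) = (0.8660,0.0000,-0.5000)
R[2][1] = -0.5000

-0.500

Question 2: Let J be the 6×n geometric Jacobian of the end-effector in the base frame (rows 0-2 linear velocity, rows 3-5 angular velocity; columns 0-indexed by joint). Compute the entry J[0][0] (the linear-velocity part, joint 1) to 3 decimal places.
-0.500

axis z_0 = ẑ; lever o_n−o_0 = (4.0981,0.5000,5.8660)
cross product → J_v[:, 0] = (-0.5000,4.0981,0.0000)
J_ω[:, 0] = z_0
entry J[0][0] = -0.5000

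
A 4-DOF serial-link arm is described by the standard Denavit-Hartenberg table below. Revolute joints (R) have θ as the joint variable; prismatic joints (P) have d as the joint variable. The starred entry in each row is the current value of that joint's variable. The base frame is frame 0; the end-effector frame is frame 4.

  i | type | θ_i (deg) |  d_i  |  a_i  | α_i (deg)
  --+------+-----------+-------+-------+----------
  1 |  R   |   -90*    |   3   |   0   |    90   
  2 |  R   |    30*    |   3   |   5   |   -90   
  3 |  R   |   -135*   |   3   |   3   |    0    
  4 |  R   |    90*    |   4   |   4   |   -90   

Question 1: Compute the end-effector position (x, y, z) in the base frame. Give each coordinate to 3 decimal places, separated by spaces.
-7.950 -1.442 11.916

after link 1: o_1 = (0.0000, 0.0000, 3.0000)
after link 2: o_2 = (-3.0000, -4.3301, 5.5000)
after link 3: o_3 = (-5.1213, -0.9930, 7.0374)
after link 4: o_4 = (-7.9497, -1.4425, 11.9157)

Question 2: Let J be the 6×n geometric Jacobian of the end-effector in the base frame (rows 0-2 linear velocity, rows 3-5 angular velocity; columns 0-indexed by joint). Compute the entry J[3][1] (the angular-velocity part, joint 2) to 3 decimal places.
-1.000

axis z_1 = (-1.0000,-0.0000,0.0000); lever o_n−o_1 = (-7.9497,-1.4425,8.9157)
cross product → J_v[:, 1] = (-0.0000,8.9157,1.4425)
J_ω[:, 1] = z_1
entry J[3][1] = -1.0000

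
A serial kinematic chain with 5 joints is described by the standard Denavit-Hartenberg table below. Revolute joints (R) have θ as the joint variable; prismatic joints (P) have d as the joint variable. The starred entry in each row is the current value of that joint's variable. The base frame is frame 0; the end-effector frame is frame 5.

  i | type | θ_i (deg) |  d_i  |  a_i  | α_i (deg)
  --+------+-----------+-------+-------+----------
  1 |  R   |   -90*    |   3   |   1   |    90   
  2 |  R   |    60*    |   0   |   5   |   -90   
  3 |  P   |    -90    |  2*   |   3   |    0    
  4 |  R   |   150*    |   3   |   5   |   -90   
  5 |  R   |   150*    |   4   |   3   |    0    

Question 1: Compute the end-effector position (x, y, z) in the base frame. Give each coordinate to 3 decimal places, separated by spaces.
after link 1: o_1 = (0.0000, -1.0000, 3.0000)
after link 2: o_2 = (0.0000, -3.5000, 7.3301)
after link 3: o_3 = (-3.0000, -1.7679, 8.3301)
after link 4: o_4 = (1.3301, -0.4199, 11.9952)
after link 5: o_5 = (1.0801, 0.6627, 7.1202)

1.080 0.663 7.120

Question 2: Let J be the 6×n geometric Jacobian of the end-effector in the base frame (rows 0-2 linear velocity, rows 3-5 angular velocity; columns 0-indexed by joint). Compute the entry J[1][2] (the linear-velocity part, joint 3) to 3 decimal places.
prismatic axis z_2 = (-0.0000,0.8660,0.5000)
J_v[:, 2] = z_2; J_ω[:, 2] = (0,0,0)
entry J[1][2] = 0.8660

0.866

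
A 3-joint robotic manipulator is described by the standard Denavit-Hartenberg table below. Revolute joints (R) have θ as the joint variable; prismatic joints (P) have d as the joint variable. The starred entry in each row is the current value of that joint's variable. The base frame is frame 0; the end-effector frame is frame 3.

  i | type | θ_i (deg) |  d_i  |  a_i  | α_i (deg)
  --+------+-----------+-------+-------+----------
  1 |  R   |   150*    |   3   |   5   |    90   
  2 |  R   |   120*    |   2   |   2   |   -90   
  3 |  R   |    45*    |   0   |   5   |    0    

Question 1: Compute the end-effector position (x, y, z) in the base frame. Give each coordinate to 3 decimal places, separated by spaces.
after link 1: o_1 = (-4.3301, 2.5000, 3.0000)
after link 2: o_2 = (-2.4641, 3.7321, 4.7321)
after link 3: o_3 = (-2.7009, -0.2137, 7.7939)

-2.701 -0.214 7.794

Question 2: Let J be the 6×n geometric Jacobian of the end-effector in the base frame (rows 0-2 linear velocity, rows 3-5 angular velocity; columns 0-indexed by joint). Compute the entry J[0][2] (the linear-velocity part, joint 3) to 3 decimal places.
axis z_2 = (0.7500,-0.4330,-0.5000); lever o_n−o_2 = (-0.2368,-3.9457,3.0619)
cross product → J_v[:, 2] = (-3.2987,-2.1780,-3.0619)
J_ω[:, 2] = z_2
entry J[0][2] = -3.2987

-3.299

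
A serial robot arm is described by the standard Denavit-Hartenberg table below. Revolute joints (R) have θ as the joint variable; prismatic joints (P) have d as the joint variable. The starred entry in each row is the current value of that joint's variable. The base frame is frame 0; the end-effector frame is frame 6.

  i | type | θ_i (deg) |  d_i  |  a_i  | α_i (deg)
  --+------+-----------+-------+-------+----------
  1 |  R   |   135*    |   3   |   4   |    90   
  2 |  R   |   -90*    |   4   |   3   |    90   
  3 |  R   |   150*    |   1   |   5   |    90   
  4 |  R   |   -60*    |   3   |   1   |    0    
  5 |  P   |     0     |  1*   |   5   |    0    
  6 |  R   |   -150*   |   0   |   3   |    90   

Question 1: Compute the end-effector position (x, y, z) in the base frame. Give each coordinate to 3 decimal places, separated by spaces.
2.453 11.923 2.678

after link 1: o_1 = (-2.8284, 2.8284, 3.0000)
after link 2: o_2 = (0.0000, 5.6569, 0.0000)
after link 3: o_3 = (2.4749, 6.7175, 4.3301)
after link 4: o_4 = (3.8764, 9.3438, 3.2631)
after link 5: o_5 = (2.3108, 13.9019, 4.9282)
after link 6: o_6 = (2.4529, 11.9227, 2.6782)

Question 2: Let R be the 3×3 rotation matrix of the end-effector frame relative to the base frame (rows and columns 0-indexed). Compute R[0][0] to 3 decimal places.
0.047

End-effector x-axis (col 0 of R) = (0.0474,-0.6597,-0.7500)
R[0][0] = 0.0474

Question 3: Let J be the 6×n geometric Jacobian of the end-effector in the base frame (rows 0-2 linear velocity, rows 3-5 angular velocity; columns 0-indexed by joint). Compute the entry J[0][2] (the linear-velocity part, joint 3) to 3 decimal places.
axis z_2 = (0.7071,-0.7071,-0.0000); lever o_n−o_2 = (2.4529,6.2658,2.6782)
cross product → J_v[:, 2] = (-1.8938,-1.8938,6.1651)
J_ω[:, 2] = z_2
entry J[0][2] = -1.8938

-1.894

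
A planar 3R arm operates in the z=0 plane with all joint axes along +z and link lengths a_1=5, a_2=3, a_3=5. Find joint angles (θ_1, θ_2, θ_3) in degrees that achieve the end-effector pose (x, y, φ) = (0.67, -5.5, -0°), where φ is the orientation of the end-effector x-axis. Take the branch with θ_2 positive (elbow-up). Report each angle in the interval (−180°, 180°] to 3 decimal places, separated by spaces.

-150.000 60.002 89.998

wrist centre = target − a_3·(cos φ, sin φ) = (-4.3300, -5.5000)
cos θ_2 = (48.9989−5²−3²)/(2·5·3) = 0.5000; θ_2 = 60.0024° (elbow-up)
β = atan2(-5.5000,-4.3300) = -128.2124°; ψ = atan2(2.5981,6.4999) = 21.7876°
θ_1 = β − ψ = -150.0000°
θ_3 = φ − θ_1 − θ_2 = 89.9976° (wrapped to (-180°,180°])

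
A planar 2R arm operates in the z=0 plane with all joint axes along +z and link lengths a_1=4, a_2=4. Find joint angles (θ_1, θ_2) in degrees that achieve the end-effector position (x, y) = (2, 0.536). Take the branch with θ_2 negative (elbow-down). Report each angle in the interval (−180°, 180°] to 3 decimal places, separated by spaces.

90.003 -150.000

cos θ_2 = (4.2873−4²−4²)/(2·4·4) = -0.8660; θ_2 = -149.9996° (elbow-down)
β = atan2(0.5360,2.0000) = 15.0027°; ψ = atan2(-2.0000,0.5359) = -74.9998°
θ_1 = β − ψ = 90.0025°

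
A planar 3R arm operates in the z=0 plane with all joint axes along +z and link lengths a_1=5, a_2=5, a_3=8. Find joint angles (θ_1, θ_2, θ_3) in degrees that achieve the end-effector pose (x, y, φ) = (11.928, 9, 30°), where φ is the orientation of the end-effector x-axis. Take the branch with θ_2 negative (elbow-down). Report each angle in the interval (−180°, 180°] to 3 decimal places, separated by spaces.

90.002 -90.002 30.000

wrist centre = target − a_3·(cos φ, sin φ) = (4.9998, 5.0000)
cos θ_2 = (49.9980−5²−5²)/(2·5·5) = -0.0000; θ_2 = -90.0023° (elbow-down)
β = atan2(5.0000,4.9998) = 45.0012°; ψ = atan2(-5.0000,4.9998) = -45.0012°
θ_1 = β − ψ = 90.0023°
θ_3 = φ − θ_1 − θ_2 = 30.0000° (wrapped to (-180°,180°])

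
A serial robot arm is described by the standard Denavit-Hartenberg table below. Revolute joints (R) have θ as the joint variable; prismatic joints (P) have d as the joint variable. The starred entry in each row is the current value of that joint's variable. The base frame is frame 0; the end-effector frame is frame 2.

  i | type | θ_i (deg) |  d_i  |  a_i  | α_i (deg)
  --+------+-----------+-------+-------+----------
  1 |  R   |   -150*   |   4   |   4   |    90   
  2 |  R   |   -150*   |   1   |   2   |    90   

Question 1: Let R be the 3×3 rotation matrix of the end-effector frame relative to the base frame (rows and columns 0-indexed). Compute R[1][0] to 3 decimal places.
End-effector x-axis (col 0 of R) = (0.7500,0.4330,-0.5000)
R[1][0] = 0.4330

0.433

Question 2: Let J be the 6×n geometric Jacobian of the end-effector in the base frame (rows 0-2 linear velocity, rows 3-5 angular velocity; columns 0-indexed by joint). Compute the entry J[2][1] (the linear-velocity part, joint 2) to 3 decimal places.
-1.732

axis z_1 = (-0.5000,0.8660,0.0000); lever o_n−o_1 = (1.0000,1.7321,-1.0000)
cross product → J_v[:, 1] = (-0.8660,-0.5000,-1.7321)
J_ω[:, 1] = z_1
entry J[2][1] = -1.7321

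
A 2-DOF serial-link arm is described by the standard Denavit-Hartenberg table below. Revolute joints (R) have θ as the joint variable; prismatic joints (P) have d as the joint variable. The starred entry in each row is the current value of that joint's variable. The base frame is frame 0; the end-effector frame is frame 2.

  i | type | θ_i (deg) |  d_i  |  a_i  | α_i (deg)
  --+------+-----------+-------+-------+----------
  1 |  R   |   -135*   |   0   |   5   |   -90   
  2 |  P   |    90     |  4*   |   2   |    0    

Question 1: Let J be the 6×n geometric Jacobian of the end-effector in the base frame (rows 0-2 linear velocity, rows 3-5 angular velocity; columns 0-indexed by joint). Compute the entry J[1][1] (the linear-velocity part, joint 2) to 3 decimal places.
-0.707

prismatic axis z_1 = (0.7071,-0.7071,0.0000)
J_v[:, 1] = z_1; J_ω[:, 1] = (0,0,0)
entry J[1][1] = -0.7071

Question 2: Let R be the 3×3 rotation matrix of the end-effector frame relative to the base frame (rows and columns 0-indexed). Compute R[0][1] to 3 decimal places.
0.707

End-effector y-axis (col 1 of R) = (0.7071,0.7071,-0.0000)
R[0][1] = 0.7071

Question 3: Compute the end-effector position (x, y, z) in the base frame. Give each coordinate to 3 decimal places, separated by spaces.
-0.707 -6.364 -2.000

after link 1: o_1 = (-3.5355, -3.5355, 0.0000)
after link 2: o_2 = (-0.7071, -6.3640, -2.0000)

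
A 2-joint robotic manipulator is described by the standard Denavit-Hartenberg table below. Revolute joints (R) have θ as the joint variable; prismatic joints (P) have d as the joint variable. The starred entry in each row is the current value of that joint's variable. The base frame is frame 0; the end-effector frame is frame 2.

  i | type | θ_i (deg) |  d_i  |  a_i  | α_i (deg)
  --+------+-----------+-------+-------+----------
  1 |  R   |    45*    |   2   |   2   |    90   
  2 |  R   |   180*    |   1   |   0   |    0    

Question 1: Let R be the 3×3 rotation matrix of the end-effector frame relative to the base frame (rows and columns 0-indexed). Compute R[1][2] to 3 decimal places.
End-effector z-axis (col 2 of R) = (0.7071,-0.7071,0.0000)
R[1][2] = -0.7071

-0.707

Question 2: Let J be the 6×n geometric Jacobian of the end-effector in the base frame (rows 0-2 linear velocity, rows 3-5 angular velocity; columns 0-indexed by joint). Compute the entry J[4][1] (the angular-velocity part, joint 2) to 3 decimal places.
axis z_1 = (0.7071,-0.7071,0.0000); lever o_n−o_1 = (0.7071,-0.7071,0.0000)
cross product → J_v[:, 1] = (0.0000,0.0000,0.0000)
J_ω[:, 1] = z_1
entry J[4][1] = -0.7071

-0.707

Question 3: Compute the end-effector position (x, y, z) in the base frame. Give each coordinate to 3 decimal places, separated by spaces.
2.121 0.707 2.000

after link 1: o_1 = (1.4142, 1.4142, 2.0000)
after link 2: o_2 = (2.1213, 0.7071, 2.0000)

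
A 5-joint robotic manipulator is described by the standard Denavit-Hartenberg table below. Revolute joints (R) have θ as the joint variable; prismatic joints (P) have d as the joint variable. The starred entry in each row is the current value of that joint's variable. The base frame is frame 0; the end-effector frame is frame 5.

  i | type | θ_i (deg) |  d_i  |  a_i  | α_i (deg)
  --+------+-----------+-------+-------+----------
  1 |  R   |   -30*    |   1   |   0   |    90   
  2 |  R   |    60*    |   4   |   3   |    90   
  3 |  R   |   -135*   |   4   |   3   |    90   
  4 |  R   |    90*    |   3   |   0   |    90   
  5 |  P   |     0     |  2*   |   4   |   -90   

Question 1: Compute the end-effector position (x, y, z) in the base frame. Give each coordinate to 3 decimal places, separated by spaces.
3.557 -5.039 -5.301

after link 1: o_1 = (0.0000, 0.0000, 1.0000)
after link 2: o_2 = (-0.7010, -4.2141, 3.5981)
after link 3: o_3 = (2.4411, -3.5787, -0.2390)
after link 4: o_4 = (0.4619, -4.8855, -2.0762)
after link 5: o_5 = (3.5567, -5.0392, -5.3009)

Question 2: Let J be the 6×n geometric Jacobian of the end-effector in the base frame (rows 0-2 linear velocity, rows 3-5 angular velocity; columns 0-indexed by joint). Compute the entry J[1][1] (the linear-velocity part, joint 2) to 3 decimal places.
-3.150

axis z_1 = (-0.5000,-0.8660,0.0000); lever o_n−o_1 = (3.5567,-5.0392,-6.3009)
cross product → J_v[:, 1] = (5.4567,-3.1505,5.5998)
J_ω[:, 1] = z_1
entry J[1][1] = -3.1505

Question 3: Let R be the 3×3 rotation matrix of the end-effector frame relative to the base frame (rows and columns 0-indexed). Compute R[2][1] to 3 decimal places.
0.612

End-effector y-axis (col 1 of R) = (-0.0474,-0.7891,0.6124)
R[2][1] = 0.6124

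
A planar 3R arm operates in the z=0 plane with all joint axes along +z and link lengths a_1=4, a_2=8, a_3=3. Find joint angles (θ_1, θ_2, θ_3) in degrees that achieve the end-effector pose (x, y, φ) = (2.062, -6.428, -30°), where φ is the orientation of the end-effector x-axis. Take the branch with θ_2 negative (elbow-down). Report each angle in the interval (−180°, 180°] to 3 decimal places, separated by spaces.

wrist centre = target − a_3·(cos φ, sin φ) = (-0.5361, -4.9280)
cos θ_2 = (24.5726−4²−8²)/(2·4·8) = -0.8661; θ_2 = -150.0032° (elbow-down)
β = atan2(-4.9280,-0.5361) = -96.2083°; ψ = atan2(-3.9996,-2.9284) = -126.2108°
θ_1 = β − ψ = 30.0025°
θ_3 = φ − θ_1 − θ_2 = 90.0008° (wrapped to (-180°,180°])

30.002 -150.003 90.001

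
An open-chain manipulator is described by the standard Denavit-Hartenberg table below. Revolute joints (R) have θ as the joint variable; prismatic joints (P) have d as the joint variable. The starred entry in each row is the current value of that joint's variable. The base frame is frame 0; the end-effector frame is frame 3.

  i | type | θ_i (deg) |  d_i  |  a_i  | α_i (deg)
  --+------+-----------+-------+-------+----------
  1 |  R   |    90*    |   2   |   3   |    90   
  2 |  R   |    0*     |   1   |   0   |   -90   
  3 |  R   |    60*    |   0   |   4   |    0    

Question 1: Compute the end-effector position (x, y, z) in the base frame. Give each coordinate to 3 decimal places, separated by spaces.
-2.464 5.000 2.000

after link 1: o_1 = (0.0000, 3.0000, 2.0000)
after link 2: o_2 = (1.0000, 3.0000, 2.0000)
after link 3: o_3 = (-2.4641, 5.0000, 2.0000)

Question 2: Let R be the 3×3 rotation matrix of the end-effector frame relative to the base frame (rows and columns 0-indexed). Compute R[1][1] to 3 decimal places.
-0.866

End-effector y-axis (col 1 of R) = (-0.5000,-0.8660,0.0000)
R[1][1] = -0.8660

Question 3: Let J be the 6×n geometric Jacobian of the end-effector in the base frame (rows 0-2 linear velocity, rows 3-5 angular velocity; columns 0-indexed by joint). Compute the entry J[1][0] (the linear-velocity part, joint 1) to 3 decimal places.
axis z_0 = ẑ; lever o_n−o_0 = (-2.4641,5.0000,2.0000)
cross product → J_v[:, 0] = (-5.0000,-2.4641,0.0000)
J_ω[:, 0] = z_0
entry J[1][0] = -2.4641

-2.464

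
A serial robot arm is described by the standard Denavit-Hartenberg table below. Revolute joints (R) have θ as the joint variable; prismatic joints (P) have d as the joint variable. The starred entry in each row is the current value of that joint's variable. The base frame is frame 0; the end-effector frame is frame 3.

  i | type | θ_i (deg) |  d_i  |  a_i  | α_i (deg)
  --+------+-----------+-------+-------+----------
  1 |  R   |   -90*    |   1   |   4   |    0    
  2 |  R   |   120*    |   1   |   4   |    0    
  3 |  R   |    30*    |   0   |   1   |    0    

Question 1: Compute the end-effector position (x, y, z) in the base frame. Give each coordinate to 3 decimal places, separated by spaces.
3.964 -1.134 2.000

after link 1: o_1 = (0.0000, -4.0000, 1.0000)
after link 2: o_2 = (3.4641, -2.0000, 2.0000)
after link 3: o_3 = (3.9641, -1.1340, 2.0000)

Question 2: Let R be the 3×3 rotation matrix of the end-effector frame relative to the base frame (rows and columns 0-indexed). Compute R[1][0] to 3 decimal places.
0.866

End-effector x-axis (col 0 of R) = (0.5000,0.8660,0.0000)
R[1][0] = 0.8660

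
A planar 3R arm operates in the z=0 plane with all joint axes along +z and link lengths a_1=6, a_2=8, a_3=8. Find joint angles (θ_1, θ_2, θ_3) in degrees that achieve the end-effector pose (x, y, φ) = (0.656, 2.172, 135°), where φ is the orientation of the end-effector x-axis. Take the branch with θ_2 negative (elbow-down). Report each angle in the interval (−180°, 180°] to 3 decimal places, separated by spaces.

wrist centre = target − a_3·(cos φ, sin φ) = (6.3129, -3.4849)
cos θ_2 = (51.9963−6²−8²)/(2·6·8) = -0.5000; θ_2 = -120.0025° (elbow-down)
β = atan2(-3.4849,6.3129) = -28.8998°; ψ = atan2(-6.9280,1.9997) = -73.8998°
θ_1 = β − ψ = 45.0000°
θ_3 = φ − θ_1 − θ_2 = -149.9975° (wrapped to (-180°,180°])

45.000 -120.003 -149.998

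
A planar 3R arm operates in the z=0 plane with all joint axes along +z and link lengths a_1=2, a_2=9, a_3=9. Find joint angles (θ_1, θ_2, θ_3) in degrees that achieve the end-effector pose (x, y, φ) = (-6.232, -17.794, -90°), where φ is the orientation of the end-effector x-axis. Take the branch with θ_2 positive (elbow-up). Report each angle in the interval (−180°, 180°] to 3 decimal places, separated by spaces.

wrist centre = target − a_3·(cos φ, sin φ) = (-6.2320, -8.7940)
cos θ_2 = (116.1723−2²−9²)/(2·2·9) = 0.8659; θ_2 = 30.0148° (elbow-up)
β = atan2(-8.7940,-6.2320) = -125.3239°; ψ = atan2(4.5020,9.7931) = 24.6889°
θ_1 = β − ψ = -150.0128°
θ_3 = φ − θ_1 − θ_2 = 29.9980° (wrapped to (-180°,180°])

-150.013 30.015 29.998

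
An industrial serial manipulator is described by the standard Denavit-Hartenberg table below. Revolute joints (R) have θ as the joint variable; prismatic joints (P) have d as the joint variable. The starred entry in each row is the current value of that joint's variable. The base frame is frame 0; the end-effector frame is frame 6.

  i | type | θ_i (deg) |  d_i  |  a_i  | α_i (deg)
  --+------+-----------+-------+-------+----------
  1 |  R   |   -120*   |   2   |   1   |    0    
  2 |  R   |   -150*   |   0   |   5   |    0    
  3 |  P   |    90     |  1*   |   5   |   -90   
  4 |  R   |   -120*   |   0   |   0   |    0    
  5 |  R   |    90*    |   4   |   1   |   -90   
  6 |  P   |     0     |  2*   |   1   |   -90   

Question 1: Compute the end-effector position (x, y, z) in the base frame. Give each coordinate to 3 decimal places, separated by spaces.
-8.232 0.134 2.268

after link 1: o_1 = (-0.5000, -0.8660, 2.0000)
after link 2: o_2 = (-0.5000, 4.1340, 2.0000)
after link 3: o_3 = (-5.5000, 4.1340, 3.0000)
after link 4: o_4 = (-5.5000, 4.1340, 3.0000)
after link 5: o_5 = (-6.3660, 0.1340, 3.5000)
after link 6: o_6 = (-8.2321, 0.1340, 2.2679)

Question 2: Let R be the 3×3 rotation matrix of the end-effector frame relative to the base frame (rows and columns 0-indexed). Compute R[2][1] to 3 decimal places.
0.866

End-effector y-axis (col 1 of R) = (0.5000,0.0000,0.8660)
R[2][1] = 0.8660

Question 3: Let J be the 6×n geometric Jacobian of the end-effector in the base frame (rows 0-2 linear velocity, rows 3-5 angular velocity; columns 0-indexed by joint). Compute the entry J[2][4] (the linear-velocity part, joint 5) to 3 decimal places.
-2.732

axis z_4 = (0.0000,-1.0000,0.0000); lever o_n−o_4 = (-2.7321,-4.0000,-0.7321)
cross product → J_v[:, 4] = (0.7321,-0.0000,-2.7321)
J_ω[:, 4] = z_4
entry J[2][4] = -2.7321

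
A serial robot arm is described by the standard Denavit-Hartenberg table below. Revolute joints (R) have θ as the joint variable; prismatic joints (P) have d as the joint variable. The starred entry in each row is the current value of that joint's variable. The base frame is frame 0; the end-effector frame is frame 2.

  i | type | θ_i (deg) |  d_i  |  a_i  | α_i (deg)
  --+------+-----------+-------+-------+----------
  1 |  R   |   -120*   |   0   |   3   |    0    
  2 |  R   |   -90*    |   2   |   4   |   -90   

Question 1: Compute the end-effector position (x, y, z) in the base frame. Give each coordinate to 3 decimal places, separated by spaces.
-4.964 -0.598 2.000

after link 1: o_1 = (-1.5000, -2.5981, 0.0000)
after link 2: o_2 = (-4.9641, -0.5981, 2.0000)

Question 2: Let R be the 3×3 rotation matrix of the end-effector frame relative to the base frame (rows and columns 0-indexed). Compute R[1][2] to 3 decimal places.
-0.866

End-effector z-axis (col 2 of R) = (-0.5000,-0.8660,0.0000)
R[1][2] = -0.8660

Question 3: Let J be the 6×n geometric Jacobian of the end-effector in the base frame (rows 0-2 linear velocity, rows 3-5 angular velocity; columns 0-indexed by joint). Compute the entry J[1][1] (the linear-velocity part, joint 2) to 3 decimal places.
axis z_1 = (0.0000,0.0000,1.0000); lever o_n−o_1 = (-3.4641,2.0000,2.0000)
cross product → J_v[:, 1] = (-2.0000,-3.4641,0.0000)
J_ω[:, 1] = z_1
entry J[1][1] = -3.4641

-3.464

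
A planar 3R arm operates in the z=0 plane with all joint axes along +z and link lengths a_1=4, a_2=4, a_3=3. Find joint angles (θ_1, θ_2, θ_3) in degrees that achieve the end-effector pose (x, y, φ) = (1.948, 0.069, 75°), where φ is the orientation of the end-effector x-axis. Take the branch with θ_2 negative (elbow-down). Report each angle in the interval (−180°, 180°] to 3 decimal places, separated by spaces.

-0.005 -134.995 -149.999

wrist centre = target − a_3·(cos φ, sin φ) = (1.1715, -2.8288)
cos θ_2 = (9.3745−4²−4²)/(2·4·4) = -0.7070; θ_2 = -134.9952° (elbow-down)
β = atan2(-2.8288,1.1715) = -67.5030°; ψ = atan2(-2.8287,1.1718) = -67.4976°
θ_1 = β − ψ = -0.0054°
θ_3 = φ − θ_1 − θ_2 = -149.9994° (wrapped to (-180°,180°])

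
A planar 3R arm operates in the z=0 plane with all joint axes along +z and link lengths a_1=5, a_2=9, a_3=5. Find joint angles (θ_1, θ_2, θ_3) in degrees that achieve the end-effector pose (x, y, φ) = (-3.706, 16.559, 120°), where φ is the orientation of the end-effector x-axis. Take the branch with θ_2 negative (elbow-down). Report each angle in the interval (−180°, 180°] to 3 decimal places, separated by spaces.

134.999 -60.000 45.001

wrist centre = target − a_3·(cos φ, sin φ) = (-1.2060, 12.2289)
cos θ_2 = (150.9998−5²−9²)/(2·5·9) = 0.5000; θ_2 = -60.0002° (elbow-down)
β = atan2(12.2289,-1.2060) = 95.6322°; ψ = atan2(-7.7942,9.5000) = -39.3671°
θ_1 = β − ψ = 134.9994°
θ_3 = φ − θ_1 − θ_2 = 45.0008° (wrapped to (-180°,180°])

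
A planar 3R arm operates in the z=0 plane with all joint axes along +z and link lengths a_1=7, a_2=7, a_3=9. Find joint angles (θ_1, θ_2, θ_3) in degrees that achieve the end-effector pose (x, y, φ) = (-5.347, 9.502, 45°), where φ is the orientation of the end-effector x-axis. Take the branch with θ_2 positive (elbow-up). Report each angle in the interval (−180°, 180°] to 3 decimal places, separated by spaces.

wrist centre = target − a_3·(cos φ, sin φ) = (-11.7110, 3.1380)
cos θ_2 = (146.9939−7²−7²)/(2·7·7) = 0.4999; θ_2 = 60.0041° (elbow-up)
β = atan2(3.1380,-11.7110) = 164.9996°; ψ = atan2(6.0624,10.4996) = 30.0021°
θ_1 = β − ψ = 134.9975°
θ_3 = φ − θ_1 − θ_2 = -150.0016° (wrapped to (-180°,180°])

134.997 60.004 -150.002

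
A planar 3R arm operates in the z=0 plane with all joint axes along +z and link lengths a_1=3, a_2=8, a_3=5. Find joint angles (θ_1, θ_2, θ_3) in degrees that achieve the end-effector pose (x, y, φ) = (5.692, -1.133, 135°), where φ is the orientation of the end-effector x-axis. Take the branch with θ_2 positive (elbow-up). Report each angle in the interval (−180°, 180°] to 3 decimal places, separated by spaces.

-59.997 44.998 150.000

wrist centre = target − a_3·(cos φ, sin φ) = (9.2275, -4.6685)
cos θ_2 = (106.9426−3²−8²)/(2·3·8) = 0.7071; θ_2 = 44.9975° (elbow-up)
β = atan2(-4.6685,9.2275) = -26.8365°; ψ = atan2(5.6566,8.6571) = 33.1609°
θ_1 = β − ψ = -59.9973°
θ_3 = φ − θ_1 − θ_2 = 149.9998° (wrapped to (-180°,180°])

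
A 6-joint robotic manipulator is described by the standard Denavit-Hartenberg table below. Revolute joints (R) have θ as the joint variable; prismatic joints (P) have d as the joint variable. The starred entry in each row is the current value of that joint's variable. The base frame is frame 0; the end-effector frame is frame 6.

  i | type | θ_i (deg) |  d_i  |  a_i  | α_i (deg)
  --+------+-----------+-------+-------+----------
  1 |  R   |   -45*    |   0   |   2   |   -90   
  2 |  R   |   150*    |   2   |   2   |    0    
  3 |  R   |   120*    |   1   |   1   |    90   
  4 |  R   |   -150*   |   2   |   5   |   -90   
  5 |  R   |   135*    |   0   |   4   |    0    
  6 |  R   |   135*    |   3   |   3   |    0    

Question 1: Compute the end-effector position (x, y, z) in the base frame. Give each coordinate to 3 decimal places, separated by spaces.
after link 1: o_1 = (1.4142, -1.4142, 0.0000)
after link 2: o_2 = (1.6037, 1.2247, -1.0000)
after link 3: o_3 = (2.3108, 1.9319, 0.0000)
after link 4: o_4 = (-0.8712, 1.5783, -4.3301)
after link 5: o_5 = (2.1288, 0.5783, -1.8806)
after link 6: o_6 = (-1.8296, 0.8625, -0.3806)

-1.830 0.863 -0.381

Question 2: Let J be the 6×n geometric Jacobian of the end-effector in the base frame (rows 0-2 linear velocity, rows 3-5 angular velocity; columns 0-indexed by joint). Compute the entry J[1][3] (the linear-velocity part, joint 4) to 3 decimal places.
-0.269

axis z_3 = (-0.7071,0.7071,-0.0000); lever o_n−o_3 = (-4.1404,-1.0694,-0.3806)
cross product → J_v[:, 3] = (-0.2692,-0.2692,3.6839)
J_ω[:, 3] = z_3
entry J[1][3] = -0.2692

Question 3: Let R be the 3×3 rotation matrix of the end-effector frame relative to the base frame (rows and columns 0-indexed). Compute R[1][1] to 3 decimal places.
End-effector y-axis (col 1 of R) = (-0.3536,-0.3536,-0.8660)
R[1][1] = -0.3536

-0.354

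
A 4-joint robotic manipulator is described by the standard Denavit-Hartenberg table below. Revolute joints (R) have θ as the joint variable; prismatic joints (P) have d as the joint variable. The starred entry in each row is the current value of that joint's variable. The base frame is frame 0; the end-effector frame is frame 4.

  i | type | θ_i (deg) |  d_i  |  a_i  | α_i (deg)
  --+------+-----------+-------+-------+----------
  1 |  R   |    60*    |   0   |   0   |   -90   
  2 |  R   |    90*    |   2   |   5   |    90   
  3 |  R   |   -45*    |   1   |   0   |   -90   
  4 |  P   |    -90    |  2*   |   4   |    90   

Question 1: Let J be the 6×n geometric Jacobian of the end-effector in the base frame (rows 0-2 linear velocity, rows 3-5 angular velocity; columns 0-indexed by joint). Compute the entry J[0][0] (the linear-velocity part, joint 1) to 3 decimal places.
axis z_0 = ẑ; lever o_n−o_0 = (-0.4568,6.0372,-6.4142)
cross product → J_v[:, 0] = (-6.0372,-0.4568,0.0000)
J_ω[:, 0] = z_0
entry J[0][0] = -6.0372

-6.037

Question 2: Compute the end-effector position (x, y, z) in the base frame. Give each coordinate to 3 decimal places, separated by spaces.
after link 1: o_1 = (0.0000, 0.0000, 0.0000)
after link 2: o_2 = (-1.7321, 1.0000, -5.0000)
after link 3: o_3 = (-1.2321, 1.8660, -5.0000)
after link 4: o_4 = (-0.4568, 6.0372, -6.4142)

-0.457 6.037 -6.414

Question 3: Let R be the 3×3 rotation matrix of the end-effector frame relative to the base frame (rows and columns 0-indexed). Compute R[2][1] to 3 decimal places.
-0.707

End-effector y-axis (col 1 of R) = (-0.6124,0.3536,-0.7071)
R[2][1] = -0.7071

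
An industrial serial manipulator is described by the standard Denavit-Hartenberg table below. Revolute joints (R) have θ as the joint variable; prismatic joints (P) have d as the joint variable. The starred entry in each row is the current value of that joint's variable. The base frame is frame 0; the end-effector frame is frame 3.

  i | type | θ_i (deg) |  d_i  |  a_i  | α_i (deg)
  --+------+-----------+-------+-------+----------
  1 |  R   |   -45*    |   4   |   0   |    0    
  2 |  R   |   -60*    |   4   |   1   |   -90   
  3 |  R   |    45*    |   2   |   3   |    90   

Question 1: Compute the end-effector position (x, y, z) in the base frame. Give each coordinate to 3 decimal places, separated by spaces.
after link 1: o_1 = (0.0000, 0.0000, 4.0000)
after link 2: o_2 = (-0.2588, -0.9659, 8.0000)
after link 3: o_3 = (1.1240, -3.5326, 5.8787)

1.124 -3.533 5.879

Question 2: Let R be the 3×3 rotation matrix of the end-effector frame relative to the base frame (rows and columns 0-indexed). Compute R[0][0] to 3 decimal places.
-0.183

End-effector x-axis (col 0 of R) = (-0.1830,-0.6830,-0.7071)
R[0][0] = -0.1830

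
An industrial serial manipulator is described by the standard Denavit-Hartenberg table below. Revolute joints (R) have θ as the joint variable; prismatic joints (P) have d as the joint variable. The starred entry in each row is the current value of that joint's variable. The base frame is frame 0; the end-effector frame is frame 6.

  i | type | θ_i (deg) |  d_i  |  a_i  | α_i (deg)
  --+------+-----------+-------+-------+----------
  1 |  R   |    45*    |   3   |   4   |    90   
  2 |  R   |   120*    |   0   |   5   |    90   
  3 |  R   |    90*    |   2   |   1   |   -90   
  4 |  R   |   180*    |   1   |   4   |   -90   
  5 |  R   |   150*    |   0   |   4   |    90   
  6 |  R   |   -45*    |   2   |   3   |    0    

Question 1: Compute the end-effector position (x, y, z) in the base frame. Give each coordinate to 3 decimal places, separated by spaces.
0.566 -1.275 10.554

after link 1: o_1 = (2.8284, 2.8284, 3.0000)
after link 2: o_2 = (1.0607, 1.0607, 7.3301)
after link 3: o_3 = (2.9925, 1.5783, 8.3301)
after link 4: o_4 = (0.5176, 4.7603, 7.4641)
after link 5: o_5 = (2.2600, 1.6037, 9.1962)
after link 6: o_6 = (0.5655, -1.2747, 10.5541)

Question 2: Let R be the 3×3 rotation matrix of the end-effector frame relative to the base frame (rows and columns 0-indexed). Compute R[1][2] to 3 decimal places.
0.047

End-effector z-axis (col 2 of R) = (-0.6597,0.0474,0.7500)
R[1][2] = 0.0474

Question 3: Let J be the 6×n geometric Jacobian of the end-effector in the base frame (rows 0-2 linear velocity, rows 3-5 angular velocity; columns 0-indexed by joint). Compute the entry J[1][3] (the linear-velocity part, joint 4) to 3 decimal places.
1.316

axis z_3 = (0.3536,0.3536,-0.8660); lever o_n−o_3 = (-2.4270,-2.8530,2.2239)
cross product → J_v[:, 3] = (-1.6845,1.3155,-0.1506)
J_ω[:, 3] = z_3
entry J[1][3] = 1.3155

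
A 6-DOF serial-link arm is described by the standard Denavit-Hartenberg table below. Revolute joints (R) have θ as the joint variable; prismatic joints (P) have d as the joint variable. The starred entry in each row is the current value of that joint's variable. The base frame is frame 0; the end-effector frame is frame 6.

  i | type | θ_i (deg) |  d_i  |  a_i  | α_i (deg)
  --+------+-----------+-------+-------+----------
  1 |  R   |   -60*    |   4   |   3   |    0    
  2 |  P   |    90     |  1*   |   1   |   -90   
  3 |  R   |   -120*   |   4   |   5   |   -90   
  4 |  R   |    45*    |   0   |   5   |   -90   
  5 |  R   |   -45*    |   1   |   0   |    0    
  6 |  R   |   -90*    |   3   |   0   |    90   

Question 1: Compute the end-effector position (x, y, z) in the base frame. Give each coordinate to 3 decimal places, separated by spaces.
after link 1: o_1 = (1.5000, -2.5981, 4.0000)
after link 2: o_2 = (2.3660, -2.0981, 5.0000)
after link 3: o_3 = (-1.7990, 0.1160, 9.3301)
after link 4: o_4 = (-1.5622, -3.8297, 12.3920)
after link 5: o_5 = (-0.9025, -4.2653, 11.7796)
after link 6: o_6 = (1.0768, -5.5721, 9.9425)

1.077 -5.572 9.942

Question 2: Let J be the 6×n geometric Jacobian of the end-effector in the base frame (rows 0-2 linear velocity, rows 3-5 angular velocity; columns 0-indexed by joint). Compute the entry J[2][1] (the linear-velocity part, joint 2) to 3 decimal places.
1.000

prismatic axis z_1 = (0.0000,0.0000,1.0000)
J_v[:, 1] = z_1; J_ω[:, 1] = (0,0,0)
entry J[2][1] = 1.0000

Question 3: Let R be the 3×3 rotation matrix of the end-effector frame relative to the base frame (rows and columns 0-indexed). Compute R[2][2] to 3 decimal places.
End-effector z-axis (col 2 of R) = (-0.5638,0.2518,-0.7866)
R[2][2] = -0.7866

-0.787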